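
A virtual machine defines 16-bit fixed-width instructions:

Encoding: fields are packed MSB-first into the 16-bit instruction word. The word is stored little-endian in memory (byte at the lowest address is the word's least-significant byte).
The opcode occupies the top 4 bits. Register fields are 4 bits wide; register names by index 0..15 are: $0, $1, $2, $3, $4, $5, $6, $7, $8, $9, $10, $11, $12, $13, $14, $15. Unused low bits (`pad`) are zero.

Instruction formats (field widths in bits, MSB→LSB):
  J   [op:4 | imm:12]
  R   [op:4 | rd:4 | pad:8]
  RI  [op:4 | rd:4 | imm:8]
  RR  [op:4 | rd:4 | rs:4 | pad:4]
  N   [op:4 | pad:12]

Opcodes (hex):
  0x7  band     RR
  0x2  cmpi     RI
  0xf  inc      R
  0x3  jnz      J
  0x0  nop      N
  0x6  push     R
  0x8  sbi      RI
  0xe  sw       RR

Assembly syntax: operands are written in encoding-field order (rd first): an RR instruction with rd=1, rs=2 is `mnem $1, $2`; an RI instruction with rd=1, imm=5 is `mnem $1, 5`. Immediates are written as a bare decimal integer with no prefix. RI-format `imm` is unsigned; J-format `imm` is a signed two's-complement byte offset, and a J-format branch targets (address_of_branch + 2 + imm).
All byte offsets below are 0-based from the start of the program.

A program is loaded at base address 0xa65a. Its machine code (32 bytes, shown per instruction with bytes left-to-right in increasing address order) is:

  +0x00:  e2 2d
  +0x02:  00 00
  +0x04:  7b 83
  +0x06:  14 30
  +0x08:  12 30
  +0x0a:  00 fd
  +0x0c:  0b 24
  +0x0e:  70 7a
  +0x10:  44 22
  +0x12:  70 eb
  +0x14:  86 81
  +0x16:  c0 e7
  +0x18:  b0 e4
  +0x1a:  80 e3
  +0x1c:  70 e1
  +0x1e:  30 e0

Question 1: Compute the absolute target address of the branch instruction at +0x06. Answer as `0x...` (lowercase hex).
0xa676

+0x06: 14 30 ⇒ word 0x3014 (little)
  top 4b → 0x3 → jnz [J]
  imm: (w>>0)&0xfff=0x14 → 20
  target = base 0xa65a + off 0x06 + 2 + imm 20 = 0xa676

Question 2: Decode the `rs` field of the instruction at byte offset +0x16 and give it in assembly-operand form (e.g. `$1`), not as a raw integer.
$12

+0x16: c0 e7 ⇒ word 0xe7c0 (little)
  op=0xe7c0>>12=0xe ⇒ sw (RR)
  [11:8] rd=7 = $7
  [7:4] rs=12 = $12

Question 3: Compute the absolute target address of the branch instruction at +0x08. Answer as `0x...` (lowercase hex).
0xa676

+0x08: 12 30 ⇒ word 0x3012 (little)
  op=0x3012>>12=0x3 ⇒ jnz (J)
  imm@[11:0]=0x12 ⇒ 18
  target = base 0xa65a + off 0x08 + 2 + imm 18 = 0xa676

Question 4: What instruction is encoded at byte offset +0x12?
@+12  little-endian(70 eb) = 0xeb70
  top 4b → 0xe → sw [RR]
  rd@[11:8]=0xb ⇒ $11
  rs@[7:4]=0x7 ⇒ $7

sw $11, $7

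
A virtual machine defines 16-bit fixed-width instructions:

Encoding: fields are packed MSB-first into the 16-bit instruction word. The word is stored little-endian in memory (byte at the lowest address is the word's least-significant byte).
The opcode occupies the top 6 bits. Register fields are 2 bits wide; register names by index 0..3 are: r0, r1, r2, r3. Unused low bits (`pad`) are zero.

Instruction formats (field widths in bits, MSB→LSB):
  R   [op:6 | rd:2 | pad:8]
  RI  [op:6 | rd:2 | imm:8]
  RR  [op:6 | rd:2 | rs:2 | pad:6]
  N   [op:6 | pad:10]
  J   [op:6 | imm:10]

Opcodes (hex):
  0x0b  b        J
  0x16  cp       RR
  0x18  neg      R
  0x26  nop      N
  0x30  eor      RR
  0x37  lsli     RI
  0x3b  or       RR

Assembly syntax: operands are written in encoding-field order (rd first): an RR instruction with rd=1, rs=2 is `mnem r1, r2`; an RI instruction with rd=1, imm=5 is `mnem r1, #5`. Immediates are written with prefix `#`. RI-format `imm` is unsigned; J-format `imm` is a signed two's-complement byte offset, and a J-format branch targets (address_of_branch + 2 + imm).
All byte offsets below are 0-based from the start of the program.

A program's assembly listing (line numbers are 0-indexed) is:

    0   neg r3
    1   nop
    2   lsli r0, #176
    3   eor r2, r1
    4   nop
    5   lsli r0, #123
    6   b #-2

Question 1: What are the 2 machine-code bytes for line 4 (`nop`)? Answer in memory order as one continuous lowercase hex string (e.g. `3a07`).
0098

line 4 (nop): pack op=0x26:6|pad=0:10 = 0x9800; little→ 00 98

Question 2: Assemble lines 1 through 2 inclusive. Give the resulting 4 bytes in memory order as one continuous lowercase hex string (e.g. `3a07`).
0098b0dc

L1: nop op=0x26:6|pad=0:10 ⇒ 0x9800 ⇒ little 00 98
L2: lsli op=0x37:6|rd=0:2|imm=176:8 ⇒ 0xdcb0 ⇒ little b0 dc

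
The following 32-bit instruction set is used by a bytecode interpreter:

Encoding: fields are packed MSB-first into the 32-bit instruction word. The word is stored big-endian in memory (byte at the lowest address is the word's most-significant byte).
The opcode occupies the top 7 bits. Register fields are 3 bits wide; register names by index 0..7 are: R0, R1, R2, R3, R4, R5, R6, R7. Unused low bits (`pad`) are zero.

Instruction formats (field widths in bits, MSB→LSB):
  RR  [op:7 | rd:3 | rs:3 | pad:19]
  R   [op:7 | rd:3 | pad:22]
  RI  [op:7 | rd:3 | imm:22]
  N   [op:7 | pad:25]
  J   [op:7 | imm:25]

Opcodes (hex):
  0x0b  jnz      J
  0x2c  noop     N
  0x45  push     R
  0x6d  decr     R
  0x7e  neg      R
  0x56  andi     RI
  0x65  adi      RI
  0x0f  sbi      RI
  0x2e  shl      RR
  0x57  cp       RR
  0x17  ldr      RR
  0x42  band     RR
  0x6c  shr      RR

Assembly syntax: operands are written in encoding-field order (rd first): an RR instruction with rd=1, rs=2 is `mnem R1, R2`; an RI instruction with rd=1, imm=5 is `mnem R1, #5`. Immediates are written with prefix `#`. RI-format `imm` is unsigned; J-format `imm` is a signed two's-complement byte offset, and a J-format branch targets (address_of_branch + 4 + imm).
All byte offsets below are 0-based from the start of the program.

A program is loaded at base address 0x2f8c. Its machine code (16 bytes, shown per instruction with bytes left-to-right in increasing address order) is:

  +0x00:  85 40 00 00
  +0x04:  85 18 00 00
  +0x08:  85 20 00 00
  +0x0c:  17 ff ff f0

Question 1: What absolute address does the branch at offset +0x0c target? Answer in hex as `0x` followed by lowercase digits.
0x2f8c

[0c] 17 ff ff f0 → 0x17fffff0
  op=0x17fffff0>>25=0xb ⇒ jnz (J)
  imm@[24:0]=0x1fffff0 (s25→-16) ⇒ #-16
  target = base 0x2f8c + off 0x0c + 4 + imm -16 = 0x2f8c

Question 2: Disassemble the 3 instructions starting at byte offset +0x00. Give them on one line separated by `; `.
band R5, R0; band R4, R3; band R4, R4

off 0x00: read 85 40 00 00 as big → 0x85400000
  opcode bits[31:25]=0x42: band/RR
  [24:22] rd=5 = R5
  [21:19] rs=0 = R0
off 0x04: read 85 18 00 00 as big → 0x85180000
  opcode bits[31:25]=0x42: band/RR
  [24:22] rd=4 = R4
  [21:19] rs=3 = R3
off 0x08: read 85 20 00 00 as big → 0x85200000
  opcode bits[31:25]=0x42: band/RR
  [24:22] rd=4 = R4
  [21:19] rs=4 = R4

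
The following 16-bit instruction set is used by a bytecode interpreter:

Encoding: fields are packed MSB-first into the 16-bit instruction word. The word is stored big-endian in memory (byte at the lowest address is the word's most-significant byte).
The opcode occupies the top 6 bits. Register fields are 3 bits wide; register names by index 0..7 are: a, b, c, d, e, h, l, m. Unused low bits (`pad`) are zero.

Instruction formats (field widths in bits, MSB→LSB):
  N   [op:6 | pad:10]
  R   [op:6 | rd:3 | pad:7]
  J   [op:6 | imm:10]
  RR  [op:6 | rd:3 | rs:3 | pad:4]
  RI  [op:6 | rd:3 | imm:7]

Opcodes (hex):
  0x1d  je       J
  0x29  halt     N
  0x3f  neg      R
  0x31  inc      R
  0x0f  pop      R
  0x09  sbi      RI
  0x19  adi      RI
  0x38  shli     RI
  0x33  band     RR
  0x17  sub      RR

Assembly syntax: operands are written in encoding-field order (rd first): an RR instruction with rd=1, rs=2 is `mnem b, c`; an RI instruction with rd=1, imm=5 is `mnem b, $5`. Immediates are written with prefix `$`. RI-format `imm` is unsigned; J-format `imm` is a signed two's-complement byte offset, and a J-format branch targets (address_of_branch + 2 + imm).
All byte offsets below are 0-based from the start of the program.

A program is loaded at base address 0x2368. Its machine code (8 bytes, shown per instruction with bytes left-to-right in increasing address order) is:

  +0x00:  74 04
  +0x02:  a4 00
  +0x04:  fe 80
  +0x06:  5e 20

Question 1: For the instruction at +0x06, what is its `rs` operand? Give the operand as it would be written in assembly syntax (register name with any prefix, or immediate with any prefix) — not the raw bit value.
[06] 5e 20 → 0x5e20
  opcode bits[15:10]=0x17: sub/RR
  rd: (w>>7)&0x7=0x4 → e
  rs: (w>>4)&0x7=0x2 → c

c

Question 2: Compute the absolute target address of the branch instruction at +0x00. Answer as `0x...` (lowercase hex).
off 0x00: read 74 04 as big → 0x7404
  opcode bits[15:10]=0x1d: je/J
  imm: (w>>0)&0x3ff=0x4 → $4
  target = base 0x2368 + off 0x00 + 2 + imm 4 = 0x236e

0x236e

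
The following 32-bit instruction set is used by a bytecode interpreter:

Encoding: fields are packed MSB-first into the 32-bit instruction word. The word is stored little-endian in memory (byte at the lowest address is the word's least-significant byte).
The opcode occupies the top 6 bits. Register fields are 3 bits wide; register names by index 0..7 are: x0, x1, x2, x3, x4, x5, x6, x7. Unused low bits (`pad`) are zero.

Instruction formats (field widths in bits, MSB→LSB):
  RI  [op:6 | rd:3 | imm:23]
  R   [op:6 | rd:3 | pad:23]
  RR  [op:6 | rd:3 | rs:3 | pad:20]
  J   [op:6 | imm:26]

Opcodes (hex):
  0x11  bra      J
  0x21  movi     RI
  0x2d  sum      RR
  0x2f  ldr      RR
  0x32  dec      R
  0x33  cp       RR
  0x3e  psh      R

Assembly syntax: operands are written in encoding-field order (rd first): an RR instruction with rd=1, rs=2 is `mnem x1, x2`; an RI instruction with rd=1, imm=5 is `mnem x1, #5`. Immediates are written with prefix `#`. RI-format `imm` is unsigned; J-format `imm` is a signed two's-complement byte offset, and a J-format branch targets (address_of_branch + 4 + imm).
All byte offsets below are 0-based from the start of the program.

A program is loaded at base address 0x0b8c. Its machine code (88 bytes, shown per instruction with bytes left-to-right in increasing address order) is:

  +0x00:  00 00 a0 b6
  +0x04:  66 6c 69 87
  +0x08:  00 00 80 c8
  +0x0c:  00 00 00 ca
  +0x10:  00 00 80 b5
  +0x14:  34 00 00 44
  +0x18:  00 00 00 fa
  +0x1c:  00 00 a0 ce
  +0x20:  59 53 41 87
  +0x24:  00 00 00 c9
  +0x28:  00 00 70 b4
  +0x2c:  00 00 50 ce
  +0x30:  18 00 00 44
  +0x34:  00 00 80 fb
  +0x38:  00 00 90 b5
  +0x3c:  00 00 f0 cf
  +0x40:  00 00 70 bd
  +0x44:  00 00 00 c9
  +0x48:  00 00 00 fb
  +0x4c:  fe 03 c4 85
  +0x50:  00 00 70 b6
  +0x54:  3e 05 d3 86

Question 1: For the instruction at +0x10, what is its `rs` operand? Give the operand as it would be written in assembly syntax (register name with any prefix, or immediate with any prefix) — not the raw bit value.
x0

+0x10: 00 00 80 b5 ⇒ word 0xb5800000 (little)
  opcode bits[31:26]=0x2d: sum/RR
  rd: (w>>23)&0x7=0x3 → x3
  rs: (w>>20)&0x7=0x0 → x0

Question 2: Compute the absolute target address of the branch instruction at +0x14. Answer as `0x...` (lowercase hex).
@+14  little-endian(34 00 00 44) = 0x44000034
  op=0x44000034>>26=0x11 ⇒ bra (J)
  imm@[25:0]=0x34 ⇒ #52
  target = base 0x0b8c + off 0x14 + 4 + imm 52 = 0x0bd8

0x0bd8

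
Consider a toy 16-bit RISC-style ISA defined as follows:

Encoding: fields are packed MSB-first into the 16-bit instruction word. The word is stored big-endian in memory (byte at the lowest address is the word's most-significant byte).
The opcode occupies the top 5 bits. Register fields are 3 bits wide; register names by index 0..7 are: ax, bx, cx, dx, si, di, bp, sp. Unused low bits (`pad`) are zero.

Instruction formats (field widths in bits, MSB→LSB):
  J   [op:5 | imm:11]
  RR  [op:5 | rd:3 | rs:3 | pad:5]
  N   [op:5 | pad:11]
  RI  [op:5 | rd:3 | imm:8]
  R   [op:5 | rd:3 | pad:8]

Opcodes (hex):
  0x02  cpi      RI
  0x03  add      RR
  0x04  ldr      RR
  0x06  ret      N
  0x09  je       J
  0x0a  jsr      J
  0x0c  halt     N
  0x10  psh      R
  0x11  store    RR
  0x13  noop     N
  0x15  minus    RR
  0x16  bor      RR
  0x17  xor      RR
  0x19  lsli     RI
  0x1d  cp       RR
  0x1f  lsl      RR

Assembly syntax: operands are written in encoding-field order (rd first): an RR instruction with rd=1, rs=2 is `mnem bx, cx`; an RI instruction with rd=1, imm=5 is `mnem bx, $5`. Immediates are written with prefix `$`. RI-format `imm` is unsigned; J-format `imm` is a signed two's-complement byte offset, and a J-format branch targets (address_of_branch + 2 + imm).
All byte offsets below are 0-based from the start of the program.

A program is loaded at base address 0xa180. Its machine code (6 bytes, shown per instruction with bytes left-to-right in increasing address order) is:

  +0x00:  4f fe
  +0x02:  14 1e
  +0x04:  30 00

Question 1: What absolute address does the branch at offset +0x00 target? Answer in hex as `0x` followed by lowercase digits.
0xa180

[00] 4f fe → 0x4ffe
  op=0x4ffe>>11=0x9 ⇒ je (J)
  imm@[10:0]=0x7fe (s11→-2) ⇒ $-2
  target = base 0xa180 + off 0x00 + 2 + imm -2 = 0xa180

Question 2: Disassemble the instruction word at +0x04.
+0x04: 30 00 ⇒ word 0x3000 (big)
  opcode bits[15:11]=0x6: ret/N

ret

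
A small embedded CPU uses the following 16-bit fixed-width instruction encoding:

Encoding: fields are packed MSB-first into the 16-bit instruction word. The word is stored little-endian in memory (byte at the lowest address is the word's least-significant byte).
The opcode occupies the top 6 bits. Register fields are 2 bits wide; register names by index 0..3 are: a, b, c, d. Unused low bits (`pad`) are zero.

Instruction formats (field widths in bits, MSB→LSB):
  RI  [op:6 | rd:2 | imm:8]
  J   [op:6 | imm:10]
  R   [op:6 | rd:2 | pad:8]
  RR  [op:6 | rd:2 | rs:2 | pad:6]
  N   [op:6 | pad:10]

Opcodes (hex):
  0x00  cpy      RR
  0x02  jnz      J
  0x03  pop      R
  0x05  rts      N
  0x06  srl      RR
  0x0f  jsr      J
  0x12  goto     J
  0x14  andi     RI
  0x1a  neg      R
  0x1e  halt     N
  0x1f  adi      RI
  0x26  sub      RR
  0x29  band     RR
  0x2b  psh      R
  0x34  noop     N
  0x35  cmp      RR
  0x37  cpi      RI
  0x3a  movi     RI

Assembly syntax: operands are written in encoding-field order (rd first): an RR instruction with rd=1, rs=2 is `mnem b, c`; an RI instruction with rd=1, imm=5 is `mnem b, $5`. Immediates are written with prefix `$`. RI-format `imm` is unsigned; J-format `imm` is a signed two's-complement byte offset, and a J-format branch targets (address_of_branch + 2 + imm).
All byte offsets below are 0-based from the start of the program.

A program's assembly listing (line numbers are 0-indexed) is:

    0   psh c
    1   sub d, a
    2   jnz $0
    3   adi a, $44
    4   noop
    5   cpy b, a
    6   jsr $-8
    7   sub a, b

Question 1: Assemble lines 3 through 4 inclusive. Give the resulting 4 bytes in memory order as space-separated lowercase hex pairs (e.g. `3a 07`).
2c 7c 00 d0

3. adi fields op=0x1f:6|rd=0:2|imm=44:8 → word 7c2ch → 2c 7c
4. noop fields op=0x34:6|pad=0:10 → word d000h → 00 d0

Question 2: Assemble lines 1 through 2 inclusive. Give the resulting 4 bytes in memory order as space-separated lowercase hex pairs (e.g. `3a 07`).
00 9b 00 08

1. sub fields op=0x26:6|rd=3:2|rs=0:2|pad=0:6 → word 9b00h → 00 9b
2. jnz fields op=0x2:6|imm=0:10 → word 0800h → 00 08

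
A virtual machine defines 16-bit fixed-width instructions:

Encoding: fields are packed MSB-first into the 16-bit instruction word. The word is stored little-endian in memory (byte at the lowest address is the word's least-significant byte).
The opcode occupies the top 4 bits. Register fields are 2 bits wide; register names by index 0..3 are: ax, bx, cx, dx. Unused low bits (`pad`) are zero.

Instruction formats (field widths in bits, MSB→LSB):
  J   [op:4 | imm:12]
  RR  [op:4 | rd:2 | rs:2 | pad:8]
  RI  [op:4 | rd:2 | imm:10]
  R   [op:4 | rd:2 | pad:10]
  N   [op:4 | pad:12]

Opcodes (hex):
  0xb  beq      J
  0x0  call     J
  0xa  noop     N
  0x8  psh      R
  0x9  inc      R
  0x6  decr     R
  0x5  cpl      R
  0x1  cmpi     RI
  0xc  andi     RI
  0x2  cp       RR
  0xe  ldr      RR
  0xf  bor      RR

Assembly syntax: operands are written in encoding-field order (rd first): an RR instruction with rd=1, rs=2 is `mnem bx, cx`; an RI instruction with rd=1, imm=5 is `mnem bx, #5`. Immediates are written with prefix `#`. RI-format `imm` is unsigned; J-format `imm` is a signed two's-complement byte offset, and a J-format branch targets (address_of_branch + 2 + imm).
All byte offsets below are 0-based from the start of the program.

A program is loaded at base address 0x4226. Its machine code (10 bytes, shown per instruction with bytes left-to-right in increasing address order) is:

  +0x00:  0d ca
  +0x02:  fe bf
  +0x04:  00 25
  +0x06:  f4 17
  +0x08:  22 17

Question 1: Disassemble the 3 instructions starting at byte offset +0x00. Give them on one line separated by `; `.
[00] 0d ca → 0xca0d
  top 4b → 0xc → andi [RI]
  rd@[11:10]=0x2 ⇒ cx
  imm@[9:0]=0x20d ⇒ #525
[02] fe bf → 0xbffe
  top 4b → 0xb → beq [J]
  imm@[11:0]=0xffe (s12→-2) ⇒ #-2
[04] 00 25 → 0x2500
  top 4b → 0x2 → cp [RR]
  rd@[11:10]=0x1 ⇒ bx
  rs@[9:8]=0x1 ⇒ bx

andi cx, #525; beq #-2; cp bx, bx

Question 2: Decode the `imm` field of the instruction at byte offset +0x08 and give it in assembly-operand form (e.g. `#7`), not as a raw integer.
#802

[08] 22 17 → 0x1722
  top 4b → 0x1 → cmpi [RI]
  [11:10] rd=1 = bx
  [9:0] imm=802 = #802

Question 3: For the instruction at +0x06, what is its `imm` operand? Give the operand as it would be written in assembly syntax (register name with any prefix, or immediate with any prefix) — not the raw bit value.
#1012

[06] f4 17 → 0x17f4
  op=0x17f4>>12=0x1 ⇒ cmpi (RI)
  [11:10] rd=1 = bx
  [9:0] imm=1012 = #1012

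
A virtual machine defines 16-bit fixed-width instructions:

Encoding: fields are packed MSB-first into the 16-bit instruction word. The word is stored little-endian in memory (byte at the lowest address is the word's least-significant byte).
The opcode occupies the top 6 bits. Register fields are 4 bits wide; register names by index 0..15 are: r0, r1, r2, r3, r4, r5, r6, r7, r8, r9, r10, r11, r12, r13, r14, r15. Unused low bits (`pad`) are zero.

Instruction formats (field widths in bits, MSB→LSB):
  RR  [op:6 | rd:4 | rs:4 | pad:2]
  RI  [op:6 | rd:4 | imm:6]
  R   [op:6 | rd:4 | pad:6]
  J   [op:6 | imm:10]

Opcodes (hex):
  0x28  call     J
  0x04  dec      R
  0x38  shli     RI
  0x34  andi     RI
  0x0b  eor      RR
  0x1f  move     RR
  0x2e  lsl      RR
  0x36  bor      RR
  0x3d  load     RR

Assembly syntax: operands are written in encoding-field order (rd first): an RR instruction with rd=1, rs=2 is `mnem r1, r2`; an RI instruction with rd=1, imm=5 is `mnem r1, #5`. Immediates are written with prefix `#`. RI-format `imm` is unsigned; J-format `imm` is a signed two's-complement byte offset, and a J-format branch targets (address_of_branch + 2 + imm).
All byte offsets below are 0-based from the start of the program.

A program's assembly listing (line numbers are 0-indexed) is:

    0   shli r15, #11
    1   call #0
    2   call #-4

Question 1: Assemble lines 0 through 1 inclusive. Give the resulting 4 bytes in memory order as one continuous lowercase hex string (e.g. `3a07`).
L0: shli op=0x38:6|rd=15:4|imm=11:6 ⇒ 0xe3cb ⇒ little cb e3
L1: call op=0x28:6|imm=0:10 ⇒ 0xa000 ⇒ little 00 a0

cbe300a0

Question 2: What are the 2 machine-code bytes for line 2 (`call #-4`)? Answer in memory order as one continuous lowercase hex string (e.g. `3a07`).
line 2 (call): pack op=0x28:6|imm=-4:10 = 0xa3fc; little→ fc a3

fca3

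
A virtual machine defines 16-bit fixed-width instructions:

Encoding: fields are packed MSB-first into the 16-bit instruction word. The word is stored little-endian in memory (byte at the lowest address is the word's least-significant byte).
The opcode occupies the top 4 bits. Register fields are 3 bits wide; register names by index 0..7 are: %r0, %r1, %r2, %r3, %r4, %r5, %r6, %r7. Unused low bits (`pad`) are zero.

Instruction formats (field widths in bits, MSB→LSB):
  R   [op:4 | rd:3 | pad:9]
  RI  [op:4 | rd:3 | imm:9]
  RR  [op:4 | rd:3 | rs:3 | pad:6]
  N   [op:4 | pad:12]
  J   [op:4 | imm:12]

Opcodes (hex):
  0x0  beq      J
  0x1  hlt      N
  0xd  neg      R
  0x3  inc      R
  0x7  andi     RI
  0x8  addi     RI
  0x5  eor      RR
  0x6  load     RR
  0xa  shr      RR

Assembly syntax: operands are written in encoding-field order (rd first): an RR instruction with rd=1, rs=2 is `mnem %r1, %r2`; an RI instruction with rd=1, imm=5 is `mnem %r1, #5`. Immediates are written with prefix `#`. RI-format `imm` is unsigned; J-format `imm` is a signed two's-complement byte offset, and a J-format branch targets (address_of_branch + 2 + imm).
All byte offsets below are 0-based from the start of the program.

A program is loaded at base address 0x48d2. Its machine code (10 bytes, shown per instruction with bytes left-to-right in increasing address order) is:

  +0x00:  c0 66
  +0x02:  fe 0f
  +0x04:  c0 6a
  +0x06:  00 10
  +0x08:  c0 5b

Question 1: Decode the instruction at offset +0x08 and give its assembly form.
[08] c0 5b → 0x5bc0
  op=0x5bc0>>12=0x5 ⇒ eor (RR)
  [11:9] rd=5 = %r5
  [8:6] rs=7 = %r7

eor %r5, %r7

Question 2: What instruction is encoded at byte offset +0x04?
[04] c0 6a → 0x6ac0
  opcode bits[15:12]=0x6: load/RR
  [11:9] rd=5 = %r5
  [8:6] rs=3 = %r3

load %r5, %r3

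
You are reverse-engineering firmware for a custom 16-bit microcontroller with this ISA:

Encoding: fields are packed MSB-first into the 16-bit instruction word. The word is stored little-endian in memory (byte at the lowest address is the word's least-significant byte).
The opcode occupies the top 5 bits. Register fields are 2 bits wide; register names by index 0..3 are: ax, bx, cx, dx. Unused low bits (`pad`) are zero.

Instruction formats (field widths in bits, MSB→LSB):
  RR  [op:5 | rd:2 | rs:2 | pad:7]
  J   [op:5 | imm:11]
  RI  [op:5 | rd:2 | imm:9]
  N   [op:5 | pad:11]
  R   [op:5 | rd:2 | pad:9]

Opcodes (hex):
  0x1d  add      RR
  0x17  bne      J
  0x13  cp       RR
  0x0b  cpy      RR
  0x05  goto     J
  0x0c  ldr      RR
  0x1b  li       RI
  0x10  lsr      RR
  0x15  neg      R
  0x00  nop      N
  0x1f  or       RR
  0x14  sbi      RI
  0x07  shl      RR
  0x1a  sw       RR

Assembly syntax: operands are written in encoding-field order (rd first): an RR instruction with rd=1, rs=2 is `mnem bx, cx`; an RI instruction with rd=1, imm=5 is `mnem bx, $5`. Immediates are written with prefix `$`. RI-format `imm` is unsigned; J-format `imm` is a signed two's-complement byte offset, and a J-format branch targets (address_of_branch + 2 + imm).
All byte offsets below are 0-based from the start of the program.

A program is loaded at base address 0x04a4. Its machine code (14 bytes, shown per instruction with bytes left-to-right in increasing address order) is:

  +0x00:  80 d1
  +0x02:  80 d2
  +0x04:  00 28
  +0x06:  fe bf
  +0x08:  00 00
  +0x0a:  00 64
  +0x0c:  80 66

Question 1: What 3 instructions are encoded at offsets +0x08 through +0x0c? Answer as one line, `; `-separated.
+0x08: 00 00 ⇒ word 0x0000 (little)
  top 5b → 0x0 → nop [N]
+0x0a: 00 64 ⇒ word 0x6400 (little)
  top 5b → 0xc → ldr [RR]
  rd: (w>>9)&0x3=0x2 → cx
  rs: (w>>7)&0x3=0x0 → ax
+0x0c: 80 66 ⇒ word 0x6680 (little)
  top 5b → 0xc → ldr [RR]
  rd: (w>>9)&0x3=0x3 → dx
  rs: (w>>7)&0x3=0x1 → bx

nop; ldr cx, ax; ldr dx, bx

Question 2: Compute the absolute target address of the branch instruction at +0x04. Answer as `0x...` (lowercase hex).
0x04aa

[04] 00 28 → 0x2800
  top 5b → 0x5 → goto [J]
  [10:0] imm=0 = $0
  target = base 0x04a4 + off 0x04 + 2 + imm 0 = 0x04aa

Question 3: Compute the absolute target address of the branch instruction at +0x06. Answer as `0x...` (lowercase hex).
@+06  little-endian(fe bf) = 0xbffe
  top 5b → 0x17 → bne [J]
  imm: (w>>0)&0x7ff=0x7fe (s11→-2) → $-2
  target = base 0x04a4 + off 0x06 + 2 + imm -2 = 0x04aa

0x04aa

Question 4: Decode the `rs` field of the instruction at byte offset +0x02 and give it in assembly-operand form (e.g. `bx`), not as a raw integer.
off 0x02: read 80 d2 as little → 0xd280
  op=0xd280>>11=0x1a ⇒ sw (RR)
  [10:9] rd=1 = bx
  [8:7] rs=1 = bx

bx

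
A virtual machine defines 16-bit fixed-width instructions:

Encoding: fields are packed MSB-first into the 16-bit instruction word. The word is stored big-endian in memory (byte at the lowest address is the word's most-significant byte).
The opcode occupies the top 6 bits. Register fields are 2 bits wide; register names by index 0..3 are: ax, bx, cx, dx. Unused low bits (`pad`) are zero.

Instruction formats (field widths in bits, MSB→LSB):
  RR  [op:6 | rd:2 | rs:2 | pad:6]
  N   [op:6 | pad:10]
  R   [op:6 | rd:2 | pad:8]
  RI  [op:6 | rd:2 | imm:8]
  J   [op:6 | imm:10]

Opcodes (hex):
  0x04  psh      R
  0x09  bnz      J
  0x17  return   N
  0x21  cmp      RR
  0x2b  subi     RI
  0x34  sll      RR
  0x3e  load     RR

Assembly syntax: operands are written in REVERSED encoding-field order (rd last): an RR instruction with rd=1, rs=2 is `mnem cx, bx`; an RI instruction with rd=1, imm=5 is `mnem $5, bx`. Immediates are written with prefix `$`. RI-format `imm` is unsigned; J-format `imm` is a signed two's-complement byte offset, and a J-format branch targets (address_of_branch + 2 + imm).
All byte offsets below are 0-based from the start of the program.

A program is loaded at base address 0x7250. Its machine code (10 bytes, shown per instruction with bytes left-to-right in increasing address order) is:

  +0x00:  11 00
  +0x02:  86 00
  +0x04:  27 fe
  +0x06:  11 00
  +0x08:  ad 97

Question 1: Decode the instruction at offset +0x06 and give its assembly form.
off 0x06: read 11 00 as big → 0x1100
  op=0x1100>>10=0x4 ⇒ psh (R)
  [9:8] rd=1 = bx

psh bx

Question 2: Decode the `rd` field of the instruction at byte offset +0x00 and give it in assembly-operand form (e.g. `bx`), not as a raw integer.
bx

+0x00: 11 00 ⇒ word 0x1100 (big)
  op=0x1100>>10=0x4 ⇒ psh (R)
  rd: (w>>8)&0x3=0x1 → bx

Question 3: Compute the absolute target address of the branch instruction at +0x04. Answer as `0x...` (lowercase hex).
0x7254

[04] 27 fe → 0x27fe
  opcode bits[15:10]=0x9: bnz/J
  imm: (w>>0)&0x3ff=0x3fe (s10→-2) → $-2
  target = base 0x7250 + off 0x04 + 2 + imm -2 = 0x7254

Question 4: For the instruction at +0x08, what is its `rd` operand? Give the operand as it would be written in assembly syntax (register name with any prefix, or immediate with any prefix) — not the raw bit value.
[08] ad 97 → 0xad97
  top 6b → 0x2b → subi [RI]
  rd: (w>>8)&0x3=0x1 → bx
  imm: (w>>0)&0xff=0x97 → $151

bx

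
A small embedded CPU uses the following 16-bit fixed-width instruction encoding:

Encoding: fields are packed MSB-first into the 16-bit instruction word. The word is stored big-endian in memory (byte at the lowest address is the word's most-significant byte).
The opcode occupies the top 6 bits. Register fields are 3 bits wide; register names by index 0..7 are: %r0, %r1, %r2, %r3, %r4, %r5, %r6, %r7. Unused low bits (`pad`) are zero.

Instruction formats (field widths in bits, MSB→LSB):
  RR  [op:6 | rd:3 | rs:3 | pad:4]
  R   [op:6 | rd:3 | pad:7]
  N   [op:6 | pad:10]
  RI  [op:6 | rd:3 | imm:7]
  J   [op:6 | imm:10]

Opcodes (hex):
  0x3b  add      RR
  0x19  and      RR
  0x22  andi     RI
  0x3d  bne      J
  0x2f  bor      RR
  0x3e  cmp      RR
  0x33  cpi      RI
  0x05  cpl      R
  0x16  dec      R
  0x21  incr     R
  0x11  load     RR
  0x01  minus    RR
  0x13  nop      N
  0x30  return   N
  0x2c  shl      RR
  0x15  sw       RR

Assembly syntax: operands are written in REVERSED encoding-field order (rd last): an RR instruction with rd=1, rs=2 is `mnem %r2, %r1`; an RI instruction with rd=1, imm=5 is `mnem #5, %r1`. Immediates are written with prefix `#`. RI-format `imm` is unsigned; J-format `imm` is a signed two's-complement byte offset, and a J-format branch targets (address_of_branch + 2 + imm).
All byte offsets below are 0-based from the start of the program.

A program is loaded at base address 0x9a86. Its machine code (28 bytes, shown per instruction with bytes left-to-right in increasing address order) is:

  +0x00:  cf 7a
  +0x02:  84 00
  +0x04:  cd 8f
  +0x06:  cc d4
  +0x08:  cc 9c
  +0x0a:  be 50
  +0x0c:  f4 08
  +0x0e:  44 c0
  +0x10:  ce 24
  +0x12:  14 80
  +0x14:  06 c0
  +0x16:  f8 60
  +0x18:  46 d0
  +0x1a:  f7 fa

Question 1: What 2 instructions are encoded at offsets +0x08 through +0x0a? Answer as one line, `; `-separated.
cpi #28, %r1; bor %r5, %r4

off 0x08: read cc 9c as big → 0xcc9c
  top 6b → 0x33 → cpi [RI]
  rd: (w>>7)&0x7=0x1 → %r1
  imm: (w>>0)&0x7f=0x1c → #28
off 0x0a: read be 50 as big → 0xbe50
  top 6b → 0x2f → bor [RR]
  rd: (w>>7)&0x7=0x4 → %r4
  rs: (w>>4)&0x7=0x5 → %r5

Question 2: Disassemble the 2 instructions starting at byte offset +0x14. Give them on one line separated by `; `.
minus %r4, %r5; cmp %r6, %r0

off 0x14: read 06 c0 as big → 0x06c0
  opcode bits[15:10]=0x1: minus/RR
  rd: (w>>7)&0x7=0x5 → %r5
  rs: (w>>4)&0x7=0x4 → %r4
off 0x16: read f8 60 as big → 0xf860
  opcode bits[15:10]=0x3e: cmp/RR
  rd: (w>>7)&0x7=0x0 → %r0
  rs: (w>>4)&0x7=0x6 → %r6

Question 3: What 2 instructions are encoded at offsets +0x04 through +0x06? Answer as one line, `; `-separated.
cpi #15, %r3; cpi #84, %r1

[04] cd 8f → 0xcd8f
  op=0xcd8f>>10=0x33 ⇒ cpi (RI)
  [9:7] rd=3 = %r3
  [6:0] imm=15 = #15
[06] cc d4 → 0xccd4
  op=0xccd4>>10=0x33 ⇒ cpi (RI)
  [9:7] rd=1 = %r1
  [6:0] imm=84 = #84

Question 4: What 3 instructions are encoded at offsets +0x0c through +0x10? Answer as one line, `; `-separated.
[0c] f4 08 → 0xf408
  opcode bits[15:10]=0x3d: bne/J
  imm@[9:0]=0x8 ⇒ #8
[0e] 44 c0 → 0x44c0
  opcode bits[15:10]=0x11: load/RR
  rd@[9:7]=0x1 ⇒ %r1
  rs@[6:4]=0x4 ⇒ %r4
[10] ce 24 → 0xce24
  opcode bits[15:10]=0x33: cpi/RI
  rd@[9:7]=0x4 ⇒ %r4
  imm@[6:0]=0x24 ⇒ #36

bne #8; load %r4, %r1; cpi #36, %r4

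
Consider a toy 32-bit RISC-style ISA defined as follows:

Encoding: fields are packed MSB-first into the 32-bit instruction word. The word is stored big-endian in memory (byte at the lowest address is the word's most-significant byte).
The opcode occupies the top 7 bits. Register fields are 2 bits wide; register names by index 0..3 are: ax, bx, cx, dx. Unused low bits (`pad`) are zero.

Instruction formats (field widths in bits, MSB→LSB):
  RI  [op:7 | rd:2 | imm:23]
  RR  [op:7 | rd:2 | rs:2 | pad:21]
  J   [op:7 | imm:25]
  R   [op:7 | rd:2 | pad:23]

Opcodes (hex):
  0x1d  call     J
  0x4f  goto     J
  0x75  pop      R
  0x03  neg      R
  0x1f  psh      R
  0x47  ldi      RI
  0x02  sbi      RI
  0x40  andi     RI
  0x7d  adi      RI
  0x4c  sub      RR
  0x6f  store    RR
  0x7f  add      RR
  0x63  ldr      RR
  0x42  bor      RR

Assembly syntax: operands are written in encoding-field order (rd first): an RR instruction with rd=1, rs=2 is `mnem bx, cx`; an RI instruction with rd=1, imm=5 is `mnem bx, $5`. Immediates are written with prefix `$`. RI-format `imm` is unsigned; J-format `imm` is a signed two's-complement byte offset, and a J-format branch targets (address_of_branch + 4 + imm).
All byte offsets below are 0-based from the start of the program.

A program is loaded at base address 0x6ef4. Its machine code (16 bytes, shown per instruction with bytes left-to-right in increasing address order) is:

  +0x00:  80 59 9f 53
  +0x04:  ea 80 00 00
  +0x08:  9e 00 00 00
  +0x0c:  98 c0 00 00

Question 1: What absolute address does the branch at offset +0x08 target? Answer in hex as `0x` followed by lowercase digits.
0x6f00

[08] 9e 00 00 00 → 0x9e000000
  op=0x9e000000>>25=0x4f ⇒ goto (J)
  imm@[24:0]=0x0 ⇒ $0
  target = base 0x6ef4 + off 0x08 + 4 + imm 0 = 0x6f00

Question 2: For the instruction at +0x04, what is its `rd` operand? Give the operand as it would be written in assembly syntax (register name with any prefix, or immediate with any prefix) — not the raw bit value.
bx

@+04  big-endian(ea 80 00 00) = 0xea800000
  top 7b → 0x75 → pop [R]
  rd: (w>>23)&0x3=0x1 → bx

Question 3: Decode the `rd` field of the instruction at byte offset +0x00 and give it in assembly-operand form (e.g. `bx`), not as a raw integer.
ax

+0x00: 80 59 9f 53 ⇒ word 0x80599f53 (big)
  opcode bits[31:25]=0x40: andi/RI
  [24:23] rd=0 = ax
  [22:0] imm=5873491 = $5873491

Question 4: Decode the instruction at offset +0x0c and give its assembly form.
+0x0c: 98 c0 00 00 ⇒ word 0x98c00000 (big)
  opcode bits[31:25]=0x4c: sub/RR
  [24:23] rd=1 = bx
  [22:21] rs=2 = cx

sub bx, cx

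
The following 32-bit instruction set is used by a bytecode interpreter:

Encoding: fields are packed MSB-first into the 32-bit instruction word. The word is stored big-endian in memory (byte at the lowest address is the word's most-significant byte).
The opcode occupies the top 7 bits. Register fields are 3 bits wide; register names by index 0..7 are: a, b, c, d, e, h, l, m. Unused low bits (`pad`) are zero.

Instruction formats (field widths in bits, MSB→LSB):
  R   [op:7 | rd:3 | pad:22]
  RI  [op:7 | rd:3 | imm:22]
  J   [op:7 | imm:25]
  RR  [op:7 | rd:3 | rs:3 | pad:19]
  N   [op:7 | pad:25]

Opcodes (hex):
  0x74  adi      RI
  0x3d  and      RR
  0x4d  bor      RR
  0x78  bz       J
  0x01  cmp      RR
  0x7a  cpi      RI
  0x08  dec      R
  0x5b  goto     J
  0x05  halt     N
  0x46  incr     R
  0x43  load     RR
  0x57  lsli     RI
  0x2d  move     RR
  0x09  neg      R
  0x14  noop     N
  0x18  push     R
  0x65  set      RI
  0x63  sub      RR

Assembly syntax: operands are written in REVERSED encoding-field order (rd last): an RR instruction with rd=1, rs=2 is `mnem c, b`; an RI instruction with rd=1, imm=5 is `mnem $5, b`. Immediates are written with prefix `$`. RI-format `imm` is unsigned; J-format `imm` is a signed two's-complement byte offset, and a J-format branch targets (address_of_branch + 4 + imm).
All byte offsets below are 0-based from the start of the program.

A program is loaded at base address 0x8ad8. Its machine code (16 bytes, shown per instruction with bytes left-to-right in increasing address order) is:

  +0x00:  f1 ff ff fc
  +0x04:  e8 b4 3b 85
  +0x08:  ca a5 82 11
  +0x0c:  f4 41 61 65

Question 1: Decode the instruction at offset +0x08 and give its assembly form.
set $2458129, c

[08] ca a5 82 11 → 0xcaa58211
  op=0xcaa58211>>25=0x65 ⇒ set (RI)
  [24:22] rd=2 = c
  [21:0] imm=2458129 = $2458129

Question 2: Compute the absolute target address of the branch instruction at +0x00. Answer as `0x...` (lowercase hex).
+0x00: f1 ff ff fc ⇒ word 0xf1fffffc (big)
  top 7b → 0x78 → bz [J]
  [24:0] imm=33554428 (s25→-4) = $-4
  target = base 0x8ad8 + off 0x00 + 4 + imm -4 = 0x8ad8

0x8ad8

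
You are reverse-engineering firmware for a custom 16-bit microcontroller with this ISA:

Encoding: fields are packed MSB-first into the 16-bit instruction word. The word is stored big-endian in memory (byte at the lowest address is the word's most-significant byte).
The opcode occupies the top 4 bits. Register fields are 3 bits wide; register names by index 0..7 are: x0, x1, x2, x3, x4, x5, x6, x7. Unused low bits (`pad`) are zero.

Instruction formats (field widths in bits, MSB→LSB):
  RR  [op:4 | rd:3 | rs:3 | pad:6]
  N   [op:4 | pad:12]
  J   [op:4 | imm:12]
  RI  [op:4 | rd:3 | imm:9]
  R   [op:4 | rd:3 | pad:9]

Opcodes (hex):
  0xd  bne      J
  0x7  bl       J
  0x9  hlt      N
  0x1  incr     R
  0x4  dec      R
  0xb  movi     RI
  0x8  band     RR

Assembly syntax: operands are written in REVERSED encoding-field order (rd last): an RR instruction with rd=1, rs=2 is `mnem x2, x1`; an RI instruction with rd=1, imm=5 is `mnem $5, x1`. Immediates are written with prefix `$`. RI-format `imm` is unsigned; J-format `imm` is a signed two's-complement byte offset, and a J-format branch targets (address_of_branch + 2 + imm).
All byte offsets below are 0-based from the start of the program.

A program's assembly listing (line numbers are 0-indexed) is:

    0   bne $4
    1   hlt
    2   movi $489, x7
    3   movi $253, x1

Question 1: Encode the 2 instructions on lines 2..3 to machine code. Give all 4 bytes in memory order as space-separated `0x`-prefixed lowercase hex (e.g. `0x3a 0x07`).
0xbf 0xe9 0xb2 0xfd

line 2 (movi): pack op=0xb:4|rd=7:3|imm=489:9 = 0xbfe9; big→ bf e9
line 3 (movi): pack op=0xb:4|rd=1:3|imm=253:9 = 0xb2fd; big→ b2 fd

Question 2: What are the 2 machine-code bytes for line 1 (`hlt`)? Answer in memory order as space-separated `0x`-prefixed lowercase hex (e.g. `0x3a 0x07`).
L1: hlt op=0x9:4|pad=0:12 ⇒ 0x9000 ⇒ big 90 00

0x90 0x00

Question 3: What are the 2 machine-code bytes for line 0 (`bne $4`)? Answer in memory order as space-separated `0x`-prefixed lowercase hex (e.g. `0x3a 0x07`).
0xd0 0x04

line 0 (bne): pack op=0xd:4|imm=4:12 = 0xd004; big→ d0 04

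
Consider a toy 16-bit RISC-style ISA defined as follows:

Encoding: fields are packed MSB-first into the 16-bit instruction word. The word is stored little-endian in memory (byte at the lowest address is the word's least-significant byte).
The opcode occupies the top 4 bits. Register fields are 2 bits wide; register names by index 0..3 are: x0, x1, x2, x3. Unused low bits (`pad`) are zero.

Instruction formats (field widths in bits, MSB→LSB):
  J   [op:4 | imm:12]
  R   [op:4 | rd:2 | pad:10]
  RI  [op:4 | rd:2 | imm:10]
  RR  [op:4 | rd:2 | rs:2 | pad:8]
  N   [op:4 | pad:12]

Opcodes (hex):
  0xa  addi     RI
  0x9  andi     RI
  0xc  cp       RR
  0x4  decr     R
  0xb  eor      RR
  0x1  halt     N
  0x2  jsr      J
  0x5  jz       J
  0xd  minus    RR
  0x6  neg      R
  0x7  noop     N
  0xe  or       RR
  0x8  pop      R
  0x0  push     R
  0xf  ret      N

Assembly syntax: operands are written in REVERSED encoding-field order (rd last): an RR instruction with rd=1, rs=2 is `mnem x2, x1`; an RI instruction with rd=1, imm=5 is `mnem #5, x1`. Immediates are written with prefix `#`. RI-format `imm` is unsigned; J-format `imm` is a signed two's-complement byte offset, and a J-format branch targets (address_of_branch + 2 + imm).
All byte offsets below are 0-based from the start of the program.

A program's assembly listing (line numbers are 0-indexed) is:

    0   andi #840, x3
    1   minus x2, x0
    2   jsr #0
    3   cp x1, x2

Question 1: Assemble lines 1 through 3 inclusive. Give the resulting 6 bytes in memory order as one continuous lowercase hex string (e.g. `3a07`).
00d2002000c9

L1: minus op=0xd:4|rd=0:2|rs=2:2|pad=0:8 ⇒ 0xd200 ⇒ little 00 d2
L2: jsr op=0x2:4|imm=0:12 ⇒ 0x2000 ⇒ little 00 20
L3: cp op=0xc:4|rd=2:2|rs=1:2|pad=0:8 ⇒ 0xc900 ⇒ little 00 c9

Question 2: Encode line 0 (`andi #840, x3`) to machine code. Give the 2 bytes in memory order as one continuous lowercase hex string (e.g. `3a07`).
489f

L0: andi op=0x9:4|rd=3:2|imm=840:10 ⇒ 0x9f48 ⇒ little 48 9f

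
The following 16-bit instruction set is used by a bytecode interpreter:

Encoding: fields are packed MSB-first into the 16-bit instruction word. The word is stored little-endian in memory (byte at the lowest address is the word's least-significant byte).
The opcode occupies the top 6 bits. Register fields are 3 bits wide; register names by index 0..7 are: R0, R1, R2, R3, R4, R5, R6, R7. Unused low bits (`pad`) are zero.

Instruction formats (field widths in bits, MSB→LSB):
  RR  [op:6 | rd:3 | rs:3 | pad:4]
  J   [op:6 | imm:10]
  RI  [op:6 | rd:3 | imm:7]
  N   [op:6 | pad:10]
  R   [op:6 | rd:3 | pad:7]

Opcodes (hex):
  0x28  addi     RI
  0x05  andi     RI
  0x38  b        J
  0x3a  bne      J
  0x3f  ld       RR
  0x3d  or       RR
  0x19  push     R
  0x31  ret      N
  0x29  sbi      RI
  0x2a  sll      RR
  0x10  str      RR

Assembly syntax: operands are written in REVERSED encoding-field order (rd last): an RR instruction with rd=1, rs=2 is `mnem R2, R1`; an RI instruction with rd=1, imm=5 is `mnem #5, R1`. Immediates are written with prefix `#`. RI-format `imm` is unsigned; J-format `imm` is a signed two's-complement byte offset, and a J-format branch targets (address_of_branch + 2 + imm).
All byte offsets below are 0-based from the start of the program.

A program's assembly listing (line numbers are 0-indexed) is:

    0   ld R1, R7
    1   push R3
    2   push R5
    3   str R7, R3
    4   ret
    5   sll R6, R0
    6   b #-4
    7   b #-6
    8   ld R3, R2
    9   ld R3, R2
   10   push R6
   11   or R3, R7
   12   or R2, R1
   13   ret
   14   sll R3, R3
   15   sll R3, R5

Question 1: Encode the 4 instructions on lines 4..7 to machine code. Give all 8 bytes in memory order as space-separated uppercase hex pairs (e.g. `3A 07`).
line 4 (ret): pack op=0x31:6|pad=0:10 = 0xc400; little→ 00 c4
line 5 (sll): pack op=0x2a:6|rd=0:3|rs=6:3|pad=0:4 = 0xa860; little→ 60 a8
line 6 (b): pack op=0x38:6|imm=-4:10 = 0xe3fc; little→ fc e3
line 7 (b): pack op=0x38:6|imm=-6:10 = 0xe3fa; little→ fa e3

00 C4 60 A8 FC E3 FA E3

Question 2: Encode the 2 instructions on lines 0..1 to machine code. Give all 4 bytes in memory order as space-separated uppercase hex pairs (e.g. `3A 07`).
90 FF 80 65

0. ld fields op=0x3f:6|rd=7:3|rs=1:3|pad=0:4 → word ff90h → 90 ff
1. push fields op=0x19:6|rd=3:3|pad=0:7 → word 6580h → 80 65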